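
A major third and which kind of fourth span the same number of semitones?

A major third spans 4 semitones.
A fourth spanning 4 semitones is diminished (the perfect fourth is 5).

diminished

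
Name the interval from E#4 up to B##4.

Counting letters E–F–G–A–B gives a fifth.
E#→B## = 8 semitones, 1 wider than the perfect fifth (7), so augmented.

augmented fifth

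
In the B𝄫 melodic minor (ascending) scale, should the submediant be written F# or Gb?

Gb

Each scale degree takes a distinct letter name. Degree 6 of a scale on B must use the letter G.
Gb and F# are enharmonically the same pitch, but only Gb uses the letter G, so it is the correct spelling here.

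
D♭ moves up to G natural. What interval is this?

augmented fourth

The letter names run D→G, a span of 3 letter steps, so the interval is some kind of fourth.
Db to G is 6 semitones. A perfect fourth is 5, so 6 makes it augmented.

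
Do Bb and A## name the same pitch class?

Two spellings are enharmonically equivalent only if they share a pitch class.
Here Bb → 10, A## → 11; 10 ≠ 11, so they are not.

No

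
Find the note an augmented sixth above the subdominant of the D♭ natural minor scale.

E

The subdominant of Db natural minor is Gb.
An augmented sixth (10 semitones) above Gb lands on the letter E, giving E.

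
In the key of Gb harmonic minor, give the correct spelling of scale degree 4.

The Gb harmonic minor scale runs Gb Ab Bbb Cb Db Ebb F.
Degree 4 is Cb.

Cb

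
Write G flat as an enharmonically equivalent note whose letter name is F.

F#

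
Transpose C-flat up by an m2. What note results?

C up a major second is D, so the target letter is D.
From Cb, a minor second is 1 semitone up: Dbb.

Dbb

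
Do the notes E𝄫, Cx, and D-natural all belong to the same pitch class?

Ebb is pitch class 2; C## is pitch class 2; D is pitch class 2.
All spellings map to pitch class 2, so they are enharmonically equivalent.

Yes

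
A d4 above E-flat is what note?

A fourth above E lands on the letter A.
A diminished fourth spans 4 semitones, so Eb moves to pitch class 7. On the letter A that is Abb.

Abb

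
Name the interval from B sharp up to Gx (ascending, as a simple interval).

The letter names run B→G, a span of 5 letter steps, so the interval is some kind of sixth.
B# to G## is 9 semitones. A major sixth is 9, so 9 makes it major.

major sixth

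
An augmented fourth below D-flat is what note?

Abb

D down a perfect fourth is A, so the target letter is A.
From Db, an augmented fourth is 6 semitones down: Abb.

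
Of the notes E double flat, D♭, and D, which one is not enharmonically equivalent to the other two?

Db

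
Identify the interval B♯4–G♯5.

minor sixth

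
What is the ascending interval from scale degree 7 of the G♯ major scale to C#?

diminished fifth

Scale degree 7 of G# major is F##.
F## up to C#: letters F→C make it a fifth; 6 semitones makes it diminished.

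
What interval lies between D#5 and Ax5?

The letter names run D→A, a span of 4 letter steps, so the interval is some kind of fifth.
D# to A## is 8 semitones. A perfect fifth is 7, so 8 makes it augmented.

augmented fifth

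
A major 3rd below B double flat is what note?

A third below B lands on the letter G.
A major third spans 4 semitones, so Bbb moves to pitch class 5. On the letter G that is Gbb.

Gbb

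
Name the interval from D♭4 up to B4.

The letter names run D→B, a span of 5 letter steps, so the interval is some kind of sixth.
Db to B is 10 semitones. A major sixth is 9, so 10 makes it augmented.

augmented sixth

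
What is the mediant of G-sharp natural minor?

B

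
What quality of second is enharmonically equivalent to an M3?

doubly augmented

A major third spans 4 semitones.
A second spanning 4 semitones is doubly augmented (the major second is 2).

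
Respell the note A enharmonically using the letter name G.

A is pitch class 9. The letter G alone is pitch class 7.
To reach pitch class 9 from G requires an offset of +2 semitones, i.e. double sharp: G##.

G##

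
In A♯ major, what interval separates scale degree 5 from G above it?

Scale degree 5 of A# major is E#.
E# up to G: letters E→G make it a third; 2 semitones makes it diminished.

diminished third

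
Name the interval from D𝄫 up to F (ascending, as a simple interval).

Counting letters D–E–F gives a third.
Dbb→F = 5 semitones, 1 wider than the major third (4), so augmented.

augmented third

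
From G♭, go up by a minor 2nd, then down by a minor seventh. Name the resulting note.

A minor second up from Gb is Abb (letter A, 1 semitone up).
A minor seventh down from Abb is Bbb (letter B, 10 semitones down).

Bbb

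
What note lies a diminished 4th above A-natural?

Db

A up a perfect fourth is D, so the target letter is D.
From A, a diminished fourth is 4 semitones up: Db.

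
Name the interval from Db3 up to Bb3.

major sixth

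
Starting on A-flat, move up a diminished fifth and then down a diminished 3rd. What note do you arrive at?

A diminished fifth up from Ab is Ebb (letter E, 6 semitones up).
A diminished third down from Ebb is C (letter C, 2 semitones down).

C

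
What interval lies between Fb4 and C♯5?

doubly augmented fifth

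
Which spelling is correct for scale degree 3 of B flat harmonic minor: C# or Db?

Db

Each scale degree takes a distinct letter name. Degree 3 of a scale on B must use the letter D.
Db and C# are enharmonically the same pitch, but only Db uses the letter D, so it is the correct spelling here.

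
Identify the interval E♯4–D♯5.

Counting letters E–F–G–A–B–C–D gives a seventh.
E#→D# = 10 semitones, 1 narrower than the major seventh (11), so minor.

minor seventh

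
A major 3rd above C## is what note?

E##

A third above C lands on the letter E.
A major third spans 4 semitones, so C## moves to pitch class 6. On the letter E that is E##.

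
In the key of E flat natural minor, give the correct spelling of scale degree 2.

F

Degree 2 takes the letter 1 step above E, which is F.
In natural minor, degree 2 sits 2 semitones above the tonic. Eb + 2 semitones is pitch class 5, spelled on F as F.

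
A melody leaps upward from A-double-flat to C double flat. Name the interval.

minor third

The letter names run A→C, a span of 2 letter steps, so the interval is some kind of third.
Abb to Cbb is 3 semitones. A major third is 4, so 3 makes it minor.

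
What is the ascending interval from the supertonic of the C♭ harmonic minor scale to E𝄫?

minor second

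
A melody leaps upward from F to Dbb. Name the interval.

diminished sixth

Counting letters F–G–A–B–C–D gives a sixth.
F→Dbb = 7 semitones, 2 narrower than the major sixth (9), so diminished.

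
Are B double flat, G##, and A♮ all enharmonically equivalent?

Yes

Bbb is pitch class 9; G## is pitch class 9; A is pitch class 9.
All spellings map to pitch class 9, so they are enharmonically equivalent.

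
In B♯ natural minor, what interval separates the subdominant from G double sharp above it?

major third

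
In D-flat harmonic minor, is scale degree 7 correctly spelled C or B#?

C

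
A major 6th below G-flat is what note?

A sixth below G lands on the letter B.
A major sixth spans 9 semitones, so Gb moves to pitch class 9. On the letter B that is Bbb.

Bbb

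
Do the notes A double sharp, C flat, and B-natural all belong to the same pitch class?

Yes

A## is pitch class 11; Cb is pitch class 11; B is pitch class 11.
All spellings map to pitch class 11, so they are enharmonically equivalent.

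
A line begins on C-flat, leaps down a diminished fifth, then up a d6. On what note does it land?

A diminished fifth down from Cb is F (letter F, 6 semitones down).
A diminished sixth up from F is Dbb (letter D, 7 semitones up).

Dbb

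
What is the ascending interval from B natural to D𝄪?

augmented third

Counting letters B–C–D gives a third.
B→D## = 5 semitones, 1 wider than the major third (4), so augmented.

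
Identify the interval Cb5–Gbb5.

Counting letters C–D–E–F–G gives a fifth.
Cb→Gbb = 6 semitones, 1 narrower than the perfect fifth (7), so diminished.

diminished fifth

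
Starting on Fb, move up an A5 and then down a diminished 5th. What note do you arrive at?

F#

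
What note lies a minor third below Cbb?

Abb

C down a major third is Ab, so the target letter is A.
From Cbb, a minor third is 3 semitones down: Abb.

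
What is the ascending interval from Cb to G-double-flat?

Counting letters C–D–E–F–G gives a fifth.
Cb→Gbb = 6 semitones, 1 narrower than the perfect fifth (7), so diminished.

diminished fifth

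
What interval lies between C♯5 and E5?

Counting letters C–D–E gives a third.
C#→E = 3 semitones, 1 narrower than the major third (4), so minor.

minor third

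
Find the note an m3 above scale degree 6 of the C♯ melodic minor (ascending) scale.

C#

Scale degree 6 of C# melodic minor (ascending) is A#.
A minor third (3 semitones) above A# lands on the letter C, giving C#.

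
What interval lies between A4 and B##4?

doubly augmented second

The letter names run A→B, a span of 1 letter step, so the interval is some kind of second.
A to B## is 4 semitones. A major second is 2, so 4 makes it doubly augmented.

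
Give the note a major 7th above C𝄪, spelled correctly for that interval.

B##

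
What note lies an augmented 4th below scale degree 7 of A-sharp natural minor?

Scale degree 7 of A# natural minor is G#.
An augmented fourth (6 semitones) below G# lands on the letter D, giving D.

D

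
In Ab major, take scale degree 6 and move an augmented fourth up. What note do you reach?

Scale degree 6 of Ab major is F.
An augmented fourth (6 semitones) above F lands on the letter B, giving B.

B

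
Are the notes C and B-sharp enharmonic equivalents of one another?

C = pitch class 0 and B# = pitch class 0 — the same pitch class, so they are enharmonic equivalents.

Yes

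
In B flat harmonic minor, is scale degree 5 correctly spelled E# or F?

Each scale degree takes a distinct letter name. Degree 5 of a scale on B must use the letter F.
F and E# are enharmonically the same pitch, but only F uses the letter F, so it is the correct spelling here.

F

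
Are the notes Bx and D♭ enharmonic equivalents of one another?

B## is pitch class 1; Db is pitch class 1.
All spellings map to pitch class 1, so they are enharmonically equivalent.

Yes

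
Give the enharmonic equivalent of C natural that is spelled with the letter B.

C is pitch class 0. The letter B alone is pitch class 11.
To reach pitch class 0 from B requires an offset of +1 semitone, i.e. sharp: B#.

B#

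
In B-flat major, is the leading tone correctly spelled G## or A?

Each scale degree takes a distinct letter name. Degree 7 of a scale on B must use the letter A.
A and G## are enharmonically the same pitch, but only A uses the letter A, so it is the correct spelling here.

A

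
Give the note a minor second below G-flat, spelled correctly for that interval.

G down a major second is F, so the target letter is F.
From Gb, a minor second is 1 semitone down: F.

F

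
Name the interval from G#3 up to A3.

minor second

Counting letters G–A gives a second.
G#→A = 1 semitone, 1 narrower than the major second (2), so minor.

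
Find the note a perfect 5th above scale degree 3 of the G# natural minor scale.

F#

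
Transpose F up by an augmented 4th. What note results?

B

A fourth above F lands on the letter B.
An augmented fourth spans 6 semitones, so F moves to pitch class 11. On the letter B that is B.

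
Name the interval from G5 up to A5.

Counting letters G–A gives a second.
G→A = 2 semitones, exactly the major second.

major second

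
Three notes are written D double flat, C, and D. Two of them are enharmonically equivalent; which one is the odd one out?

In 12-tone equal temperament, enharmonic equivalents share a pitch class. Dbb is pitch class 0; C is pitch class 0; D is pitch class 2.
Dbb and C share pitch class 0, while D is pitch class 2.

D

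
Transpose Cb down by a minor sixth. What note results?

Eb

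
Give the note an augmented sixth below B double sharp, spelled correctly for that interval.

B down a major sixth is D, so the target letter is D.
From B##, an augmented sixth is 10 semitones down: D#.

D#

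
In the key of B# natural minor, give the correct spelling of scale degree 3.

D#

The B# natural minor scale runs B# C## D# E# F## G# A#.
Degree 3 is D#.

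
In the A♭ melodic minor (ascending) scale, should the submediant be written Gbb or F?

F

Each scale degree takes a distinct letter name. Degree 6 of a scale on A must use the letter F.
F and Gbb are enharmonically the same pitch, but only F uses the letter F, so it is the correct spelling here.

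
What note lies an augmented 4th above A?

D#

A up a perfect fourth is D, so the target letter is D.
From A, an augmented fourth is 6 semitones up: D#.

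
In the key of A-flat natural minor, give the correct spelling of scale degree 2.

Bb

The Ab natural minor scale runs Ab Bb Cb Db Eb Fb Gb.
Degree 2 is Bb.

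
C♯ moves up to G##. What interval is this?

Counting letters C–D–E–F–G gives a fifth.
C#→G## = 8 semitones, 1 wider than the perfect fifth (7), so augmented.

augmented fifth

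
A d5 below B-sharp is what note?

A fifth below B lands on the letter E.
A diminished fifth spans 6 semitones, so B# moves to pitch class 6. On the letter E that is E##.

E##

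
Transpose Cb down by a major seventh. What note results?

Dbb

C down a major seventh is Db, so the target letter is D.
From Cb, a major seventh is 11 semitones down: Dbb.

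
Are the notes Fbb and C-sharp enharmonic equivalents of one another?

No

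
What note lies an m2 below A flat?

G

A down a major second is G, so the target letter is G.
From Ab, a minor second is 1 semitone down: G.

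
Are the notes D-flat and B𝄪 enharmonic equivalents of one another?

Db = pitch class 1 and B## = pitch class 1 — the same pitch class, so they are enharmonic equivalents.

Yes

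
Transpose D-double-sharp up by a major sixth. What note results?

B##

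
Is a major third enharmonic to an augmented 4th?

A major third spans 4 semitones; an augmented fourth spans 6.
The spans differ, so they are not enharmonic equivalents.

No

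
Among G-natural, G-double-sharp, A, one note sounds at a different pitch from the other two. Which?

In 12-tone equal temperament, enharmonic equivalents share a pitch class. G is pitch class 7; G## is pitch class 9; A is pitch class 9.
G## and A share pitch class 9, while G is pitch class 7.

G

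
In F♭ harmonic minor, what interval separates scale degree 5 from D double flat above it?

minor second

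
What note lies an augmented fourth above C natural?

C up a perfect fourth is F, so the target letter is F.
From C, an augmented fourth is 6 semitones up: F#.

F#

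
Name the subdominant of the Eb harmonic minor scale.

Ab

Degree 4 takes the letter 3 steps above E, which is A.
In harmonic minor, degree 4 sits 5 semitones above the tonic. Eb + 5 semitones is pitch class 8, spelled on A as Ab.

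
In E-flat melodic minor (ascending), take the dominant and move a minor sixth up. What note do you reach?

Gb

The dominant of Eb melodic minor (ascending) is Bb.
A minor sixth (8 semitones) above Bb lands on the letter G, giving Gb.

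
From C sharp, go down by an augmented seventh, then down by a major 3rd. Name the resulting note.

An augmented seventh down from C# is Db (letter D, 12 semitones down).
A major third down from Db is Bbb (letter B, 4 semitones down).

Bbb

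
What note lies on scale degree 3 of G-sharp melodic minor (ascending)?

Degree 3 takes the letter 2 steps above G, which is B.
In melodic minor (ascending), degree 3 sits 3 semitones above the tonic. G# + 3 semitones is pitch class 11, spelled on B as B.

B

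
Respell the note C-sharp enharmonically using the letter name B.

C# is pitch class 1. The letter B alone is pitch class 11.
To reach pitch class 1 from B requires an offset of +2 semitones, i.e. double sharp: B##.

B##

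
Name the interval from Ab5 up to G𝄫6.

Counting letters A–B–C–D–E–F–G gives a seventh.
Ab→Gbb = 9 semitones, 2 narrower than the major seventh (11), so diminished.

diminished seventh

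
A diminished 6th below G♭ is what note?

B

A sixth below G lands on the letter B.
A diminished sixth spans 7 semitones, so Gb moves to pitch class 11. On the letter B that is B.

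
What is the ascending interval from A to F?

The letter names run A→F, a span of 5 letter steps, so the interval is some kind of sixth.
A to F is 8 semitones. A major sixth is 9, so 8 makes it minor.

minor sixth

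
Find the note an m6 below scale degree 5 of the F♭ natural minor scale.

Eb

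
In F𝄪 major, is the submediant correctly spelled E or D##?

D##

Each scale degree takes a distinct letter name. Degree 6 of a scale on F must use the letter D.
D## and E are enharmonically the same pitch, but only D## uses the letter D, so it is the correct spelling here.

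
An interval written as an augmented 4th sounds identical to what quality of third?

doubly augmented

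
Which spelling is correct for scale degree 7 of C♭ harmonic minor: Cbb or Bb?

Each scale degree takes a distinct letter name. Degree 7 of a scale on C must use the letter B.
Bb and Cbb are enharmonically the same pitch, but only Bb uses the letter B, so it is the correct spelling here.

Bb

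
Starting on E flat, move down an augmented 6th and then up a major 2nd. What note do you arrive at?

An augmented sixth down from Eb is Gbb (letter G, 10 semitones down).
A major second up from Gbb is Abb (letter A, 2 semitones up).

Abb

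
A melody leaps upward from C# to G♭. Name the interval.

The letter names run C→G, a span of 4 letter steps, so the interval is some kind of fifth.
C# to Gb is 5 semitones. A perfect fifth is 7, so 5 makes it doubly diminished.

doubly diminished fifth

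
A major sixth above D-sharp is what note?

B#

A sixth above D lands on the letter B.
A major sixth spans 9 semitones, so D# moves to pitch class 0. On the letter B that is B#.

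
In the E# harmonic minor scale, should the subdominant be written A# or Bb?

A#

Each scale degree takes a distinct letter name. Degree 4 of a scale on E must use the letter A.
A# and Bb are enharmonically the same pitch, but only A# uses the letter A, so it is the correct spelling here.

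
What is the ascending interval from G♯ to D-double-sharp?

augmented fifth

The letter names run G→D, a span of 4 letter steps, so the interval is some kind of fifth.
G# to D## is 8 semitones. A perfect fifth is 7, so 8 makes it augmented.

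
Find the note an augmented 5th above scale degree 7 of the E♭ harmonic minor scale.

Scale degree 7 of Eb harmonic minor is D.
An augmented fifth (8 semitones) above D lands on the letter A, giving A#.

A#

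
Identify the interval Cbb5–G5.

The letter names run C→G, a span of 4 letter steps, so the interval is some kind of fifth.
Cbb to G is 9 semitones. A perfect fifth is 7, so 9 makes it doubly augmented.

doubly augmented fifth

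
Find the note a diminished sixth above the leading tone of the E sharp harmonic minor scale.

B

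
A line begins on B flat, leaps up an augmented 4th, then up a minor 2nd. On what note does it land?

An augmented fourth up from Bb is E (letter E, 6 semitones up).
A minor second up from E is F (letter F, 1 semitone up).

F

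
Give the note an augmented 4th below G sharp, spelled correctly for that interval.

G down a perfect fourth is D, so the target letter is D.
From G#, an augmented fourth is 6 semitones down: D.

D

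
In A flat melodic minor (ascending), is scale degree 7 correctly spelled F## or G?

G

Each scale degree takes a distinct letter name. Degree 7 of a scale on A must use the letter G.
G and F## are enharmonically the same pitch, but only G uses the letter G, so it is the correct spelling here.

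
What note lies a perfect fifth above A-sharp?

E#

A fifth above A lands on the letter E.
A perfect fifth spans 7 semitones, so A# moves to pitch class 5. On the letter E that is E#.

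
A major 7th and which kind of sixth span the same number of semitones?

A major seventh spans 11 semitones.
A sixth spanning 11 semitones is doubly augmented (the major sixth is 9).

doubly augmented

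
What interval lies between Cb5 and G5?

augmented fifth

The letter names run C→G, a span of 4 letter steps, so the interval is some kind of fifth.
Cb to G is 8 semitones. A perfect fifth is 7, so 8 makes it augmented.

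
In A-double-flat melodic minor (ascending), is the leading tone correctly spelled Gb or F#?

Gb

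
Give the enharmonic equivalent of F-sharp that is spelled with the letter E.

E##

Plain E sits 2 semitones below F#, so on the letter E the same pitch needs a double sharp: E##.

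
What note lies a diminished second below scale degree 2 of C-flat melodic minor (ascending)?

Scale degree 2 of Cb melodic minor (ascending) is Db.
A diminished second (0 semitones) below Db lands on the letter C, giving C#.

C#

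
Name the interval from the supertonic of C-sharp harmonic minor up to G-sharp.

The supertonic of C# harmonic minor is D#.
D# up to G#: letters D→G make it a fourth; 5 semitones makes it perfect.

perfect fourth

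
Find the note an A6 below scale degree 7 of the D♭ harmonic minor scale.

Ebb

Scale degree 7 of Db harmonic minor is C.
An augmented sixth (10 semitones) below C lands on the letter E, giving Ebb.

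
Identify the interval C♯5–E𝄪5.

augmented third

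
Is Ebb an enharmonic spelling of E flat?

No

Ebb is pitch class 2; Eb is pitch class 3.
The pitch classes differ (2 vs. 3), so they are not enharmonic equivalents.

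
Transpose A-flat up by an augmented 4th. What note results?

D

A up a perfect fourth is D, so the target letter is D.
From Ab, an augmented fourth is 6 semitones up: D.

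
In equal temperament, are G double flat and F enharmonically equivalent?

Yes

Gbb is pitch class 5; F is pitch class 5.
All spellings map to pitch class 5, so they are enharmonically equivalent.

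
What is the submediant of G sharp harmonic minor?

E

Degree 6 takes the letter 5 steps above G, which is E.
In harmonic minor, degree 6 sits 8 semitones above the tonic. G# + 8 semitones is pitch class 4, spelled on E as E.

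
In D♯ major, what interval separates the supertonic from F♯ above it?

minor second

The supertonic of D# major is E#.
E# up to F#: letters E→F make it a second; 1 semitone makes it minor.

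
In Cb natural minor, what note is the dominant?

Gb

Degree 5 takes the letter 4 steps above C, which is G.
In natural minor, degree 5 sits 7 semitones above the tonic. Cb + 7 semitones is pitch class 6, spelled on G as Gb.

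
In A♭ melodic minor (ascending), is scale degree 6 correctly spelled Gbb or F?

Each scale degree takes a distinct letter name. Degree 6 of a scale on A must use the letter F.
F and Gbb are enharmonically the same pitch, but only F uses the letter F, so it is the correct spelling here.

F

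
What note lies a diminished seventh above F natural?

Ebb

A seventh above F lands on the letter E.
A diminished seventh spans 9 semitones, so F moves to pitch class 2. On the letter E that is Ebb.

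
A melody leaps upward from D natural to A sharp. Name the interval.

Counting letters D–E–F–G–A gives a fifth.
D→A# = 8 semitones, 1 wider than the perfect fifth (7), so augmented.

augmented fifth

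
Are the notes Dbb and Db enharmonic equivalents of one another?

Two spellings are enharmonically equivalent only if they share a pitch class.
Here Dbb → 0, Db → 1; 0 ≠ 1, so they are not.

No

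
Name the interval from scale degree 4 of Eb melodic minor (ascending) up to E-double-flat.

diminished fifth

Scale degree 4 of Eb melodic minor (ascending) is Ab.
Ab up to Ebb: letters A→E make it a fifth; 6 semitones makes it diminished.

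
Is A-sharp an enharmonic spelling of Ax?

A# is pitch class 10; A## is pitch class 11.
The pitch classes differ (10 vs. 11), so they are not enharmonic equivalents.

No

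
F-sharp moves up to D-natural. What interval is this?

minor sixth

The letter names run F→D, a span of 5 letter steps, so the interval is some kind of sixth.
F# to D is 8 semitones. A major sixth is 9, so 8 makes it minor.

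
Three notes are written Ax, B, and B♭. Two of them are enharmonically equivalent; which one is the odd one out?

Bb

In 12-tone equal temperament, enharmonic equivalents share a pitch class. A## is pitch class 11; B is pitch class 11; Bb is pitch class 10.
A## and B share pitch class 11, while Bb is pitch class 10.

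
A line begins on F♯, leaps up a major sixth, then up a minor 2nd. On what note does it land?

E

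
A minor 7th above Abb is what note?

Gbb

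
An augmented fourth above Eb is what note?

A fourth above E lands on the letter A.
An augmented fourth spans 6 semitones, so Eb moves to pitch class 9. On the letter A that is A.

A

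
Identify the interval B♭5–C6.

The letter names run B→C, a span of 1 letter step, so the interval is some kind of second.
Bb to C is 2 semitones. A major second is 2, so 2 makes it major.

major second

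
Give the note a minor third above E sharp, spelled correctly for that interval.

G#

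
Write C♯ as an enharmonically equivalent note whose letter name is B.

B##

Plain B sits 2 semitones below C#, so on the letter B the same pitch needs a double sharp: B##.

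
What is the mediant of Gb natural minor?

The Gb natural minor scale runs Gb Ab Bbb Cb Db Ebb Fb.
Degree 3 is Bbb.

Bbb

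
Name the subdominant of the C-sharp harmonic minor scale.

F#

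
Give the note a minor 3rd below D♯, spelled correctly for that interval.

B#

D down a major third is Bb, so the target letter is B.
From D#, a minor third is 3 semitones down: B#.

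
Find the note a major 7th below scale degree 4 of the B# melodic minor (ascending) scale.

Scale degree 4 of B# melodic minor (ascending) is E#.
A major seventh (11 semitones) below E# lands on the letter F, giving F#.

F#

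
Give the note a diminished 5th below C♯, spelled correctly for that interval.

A fifth below C lands on the letter F.
A diminished fifth spans 6 semitones, so C# moves to pitch class 7. On the letter F that is F##.

F##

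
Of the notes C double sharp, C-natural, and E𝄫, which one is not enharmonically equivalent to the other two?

In 12-tone equal temperament, enharmonic equivalents share a pitch class. C## is pitch class 2; C is pitch class 0; Ebb is pitch class 2.
C## and Ebb share pitch class 2, while C is pitch class 0.

C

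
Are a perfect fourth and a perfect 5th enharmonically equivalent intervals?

No

A perfect fourth spans 5 semitones; a perfect fifth spans 7.
The spans differ, so they are not enharmonic equivalents.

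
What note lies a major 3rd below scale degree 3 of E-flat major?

Scale degree 3 of Eb major is G.
A major third (4 semitones) below G lands on the letter E, giving Eb.

Eb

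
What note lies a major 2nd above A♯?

B#

A second above A lands on the letter B.
A major second spans 2 semitones, so A# moves to pitch class 0. On the letter B that is B#.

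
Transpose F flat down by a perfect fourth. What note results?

F down a perfect fourth is C, so the target letter is C.
From Fb, a perfect fourth is 5 semitones down: Cb.

Cb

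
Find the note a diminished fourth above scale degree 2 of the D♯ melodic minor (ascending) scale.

Scale degree 2 of D# melodic minor (ascending) is E#.
A diminished fourth (4 semitones) above E# lands on the letter A, giving A.

A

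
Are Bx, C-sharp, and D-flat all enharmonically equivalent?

Yes

B## is pitch class 1; C# is pitch class 1; Db is pitch class 1.
All spellings map to pitch class 1, so they are enharmonically equivalent.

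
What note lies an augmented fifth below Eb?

E down a perfect fifth is A, so the target letter is A.
From Eb, an augmented fifth is 8 semitones down: Abb.

Abb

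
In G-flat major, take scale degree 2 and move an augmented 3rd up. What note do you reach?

Scale degree 2 of Gb major is Ab.
An augmented third (5 semitones) above Ab lands on the letter C, giving C#.

C#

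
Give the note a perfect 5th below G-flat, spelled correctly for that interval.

A fifth below G lands on the letter C.
A perfect fifth spans 7 semitones, so Gb moves to pitch class 11. On the letter C that is Cb.

Cb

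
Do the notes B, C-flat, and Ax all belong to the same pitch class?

B is pitch class 11; Cb is pitch class 11; A## is pitch class 11.
All spellings map to pitch class 11, so they are enharmonically equivalent.

Yes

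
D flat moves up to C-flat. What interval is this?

minor seventh

Counting letters D–E–F–G–A–B–C gives a seventh.
Db→Cb = 10 semitones, 1 narrower than the major seventh (11), so minor.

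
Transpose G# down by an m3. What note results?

E#

G down a major third is Eb, so the target letter is E.
From G#, a minor third is 3 semitones down: E#.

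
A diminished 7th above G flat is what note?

Fbb

A seventh above G lands on the letter F.
A diminished seventh spans 9 semitones, so Gb moves to pitch class 3. On the letter F that is Fbb.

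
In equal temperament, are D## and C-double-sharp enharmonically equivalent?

No

Two spellings are enharmonically equivalent only if they share a pitch class.
Here D## → 4, C## → 2; 2 ≠ 4, so they are not.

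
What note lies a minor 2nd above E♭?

A second above E lands on the letter F.
A minor second spans 1 semitone, so Eb moves to pitch class 4. On the letter F that is Fb.

Fb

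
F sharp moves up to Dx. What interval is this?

Counting letters F–G–A–B–C–D gives a sixth.
F#→D## = 10 semitones, 1 wider than the major sixth (9), so augmented.

augmented sixth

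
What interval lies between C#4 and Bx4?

augmented seventh

Counting letters C–D–E–F–G–A–B gives a seventh.
C#→B## = 12 semitones, 1 wider than the major seventh (11), so augmented.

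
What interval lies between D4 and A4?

perfect fifth

Counting letters D–E–F–G–A gives a fifth.
D→A = 7 semitones, exactly the perfect fifth.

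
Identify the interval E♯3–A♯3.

perfect fourth

Counting letters E–F–G–A gives a fourth.
E#→A# = 5 semitones, exactly the perfect fourth.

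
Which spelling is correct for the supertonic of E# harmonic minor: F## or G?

F##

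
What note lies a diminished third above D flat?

D up a major third is F#, so the target letter is F.
From Db, a diminished third is 2 semitones up: Fbb.

Fbb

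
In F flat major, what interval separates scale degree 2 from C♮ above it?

augmented fourth

Scale degree 2 of Fb major is Gb.
Gb up to C: letters G→C make it a fourth; 6 semitones makes it augmented.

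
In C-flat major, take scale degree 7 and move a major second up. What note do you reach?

Scale degree 7 of Cb major is Bb.
A major second (2 semitones) above Bb lands on the letter C, giving C.

C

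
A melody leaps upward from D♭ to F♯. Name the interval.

augmented third

Counting letters D–E–F gives a third.
Db→F# = 5 semitones, 1 wider than the major third (4), so augmented.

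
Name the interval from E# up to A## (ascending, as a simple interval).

augmented fourth

Counting letters E–F–G–A gives a fourth.
E#→A## = 6 semitones, 1 wider than the perfect fourth (5), so augmented.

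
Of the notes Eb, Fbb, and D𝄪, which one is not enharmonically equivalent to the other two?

In 12-tone equal temperament, enharmonic equivalents share a pitch class. Eb is pitch class 3; Fbb is pitch class 3; D## is pitch class 4.
Eb and Fbb share pitch class 3, while D## is pitch class 4.

D##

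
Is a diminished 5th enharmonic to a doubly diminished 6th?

A diminished fifth spans 6 semitones; a doubly diminished sixth spans 6.
They are enharmonically equivalent.

Yes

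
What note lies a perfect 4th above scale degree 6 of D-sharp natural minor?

E

Scale degree 6 of D# natural minor is B.
A perfect fourth (5 semitones) above B lands on the letter E, giving E.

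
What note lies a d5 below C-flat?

A fifth below C lands on the letter F.
A diminished fifth spans 6 semitones, so Cb moves to pitch class 5. On the letter F that is F.

F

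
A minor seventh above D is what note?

A seventh above D lands on the letter C.
A minor seventh spans 10 semitones, so D moves to pitch class 0. On the letter C that is C.

C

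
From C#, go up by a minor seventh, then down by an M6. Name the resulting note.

A minor seventh up from C# is B (letter B, 10 semitones up).
A major sixth down from B is D (letter D, 9 semitones down).

D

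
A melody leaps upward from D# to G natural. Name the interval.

diminished fourth

The letter names run D→G, a span of 3 letter steps, so the interval is some kind of fourth.
D# to G is 4 semitones. A perfect fourth is 5, so 4 makes it diminished.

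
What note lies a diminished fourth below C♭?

A fourth below C lands on the letter G.
A diminished fourth spans 4 semitones, so Cb moves to pitch class 7. On the letter G that is G.

G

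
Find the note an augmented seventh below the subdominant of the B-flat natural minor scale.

The subdominant of Bb natural minor is Eb.
An augmented seventh (12 semitones) below Eb lands on the letter F, giving Fbb.

Fbb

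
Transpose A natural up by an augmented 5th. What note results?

E#

A up a perfect fifth is E, so the target letter is E.
From A, an augmented fifth is 8 semitones up: E#.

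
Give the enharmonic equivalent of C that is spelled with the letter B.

C is pitch class 0. The letter B alone is pitch class 11.
To reach pitch class 0 from B requires an offset of +1 semitone, i.e. sharp: B#.

B#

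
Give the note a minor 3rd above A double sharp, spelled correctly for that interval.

C##

A third above A lands on the letter C.
A minor third spans 3 semitones, so A## moves to pitch class 2. On the letter C that is C##.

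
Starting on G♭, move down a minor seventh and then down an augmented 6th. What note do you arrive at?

Cbb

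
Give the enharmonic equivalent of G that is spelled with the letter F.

F##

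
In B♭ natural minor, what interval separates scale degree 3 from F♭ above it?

minor third

Scale degree 3 of Bb natural minor is Db.
Db up to Fb: letters D→F make it a third; 3 semitones makes it minor.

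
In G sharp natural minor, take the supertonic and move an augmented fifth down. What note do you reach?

D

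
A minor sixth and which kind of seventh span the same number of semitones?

A minor sixth spans 8 semitones.
A seventh spanning 8 semitones is doubly diminished (the major seventh is 11).

doubly diminished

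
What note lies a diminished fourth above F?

A fourth above F lands on the letter B.
A diminished fourth spans 4 semitones, so F moves to pitch class 9. On the letter B that is Bbb.

Bbb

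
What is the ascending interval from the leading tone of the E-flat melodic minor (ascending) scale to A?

The leading tone of Eb melodic minor (ascending) is D.
D up to A: letters D→A make it a fifth; 7 semitones makes it perfect.

perfect fifth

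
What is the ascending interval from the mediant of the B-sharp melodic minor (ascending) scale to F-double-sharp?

major third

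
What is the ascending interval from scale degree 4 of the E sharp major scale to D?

diminished fourth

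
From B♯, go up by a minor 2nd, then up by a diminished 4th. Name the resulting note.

F

A minor second up from B# is C# (letter C, 1 semitone up).
A diminished fourth up from C# is F (letter F, 4 semitones up).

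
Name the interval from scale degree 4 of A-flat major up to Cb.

Scale degree 4 of Ab major is Db.
Db up to Cb: letters D→C make it a seventh; 10 semitones makes it minor.

minor seventh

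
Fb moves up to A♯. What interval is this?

doubly augmented third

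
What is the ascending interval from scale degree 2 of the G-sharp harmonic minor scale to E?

diminished fifth

Scale degree 2 of G# harmonic minor is A#.
A# up to E: letters A→E make it a fifth; 6 semitones makes it diminished.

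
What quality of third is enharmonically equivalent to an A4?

doubly augmented

An augmented fourth spans 6 semitones.
A third spanning 6 semitones is doubly augmented (the major third is 4).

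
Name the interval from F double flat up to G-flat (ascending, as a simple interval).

Counting letters F–G gives a second.
Fbb→Gb = 3 semitones, 1 wider than the major second (2), so augmented.

augmented second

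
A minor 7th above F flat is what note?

Ebb

A seventh above F lands on the letter E.
A minor seventh spans 10 semitones, so Fb moves to pitch class 2. On the letter E that is Ebb.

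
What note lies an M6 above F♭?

Db

F up a major sixth is D, so the target letter is D.
From Fb, a major sixth is 9 semitones up: Db.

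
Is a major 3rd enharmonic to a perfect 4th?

A major third spans 4 semitones; a perfect fourth spans 5.
The spans differ, so they are not enharmonic equivalents.

No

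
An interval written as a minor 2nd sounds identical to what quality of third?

doubly diminished

A minor second spans 1 semitone.
A third spanning 1 semitone is doubly diminished (the major third is 4).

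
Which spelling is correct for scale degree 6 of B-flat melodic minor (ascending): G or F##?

G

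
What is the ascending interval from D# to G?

Counting letters D–E–F–G gives a fourth.
D#→G = 4 semitones, 1 narrower than the perfect fourth (5), so diminished.

diminished fourth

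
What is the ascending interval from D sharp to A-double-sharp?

Counting letters D–E–F–G–A gives a fifth.
D#→A## = 8 semitones, 1 wider than the perfect fifth (7), so augmented.

augmented fifth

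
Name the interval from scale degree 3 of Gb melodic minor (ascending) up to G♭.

Scale degree 3 of Gb melodic minor (ascending) is Bbb.
Bbb up to Gb: letters B→G make it a sixth; 9 semitones makes it major.

major sixth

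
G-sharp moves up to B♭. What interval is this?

diminished third

The letter names run G→B, a span of 2 letter steps, so the interval is some kind of third.
G# to Bb is 2 semitones. A major third is 4, so 2 makes it diminished.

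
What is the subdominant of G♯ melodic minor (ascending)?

Degree 4 takes the letter 3 steps above G, which is C.
In melodic minor (ascending), degree 4 sits 5 semitones above the tonic. G# + 5 semitones is pitch class 1, spelled on C as C#.

C#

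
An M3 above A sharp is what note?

C##

A third above A lands on the letter C.
A major third spans 4 semitones, so A# moves to pitch class 2. On the letter C that is C##.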